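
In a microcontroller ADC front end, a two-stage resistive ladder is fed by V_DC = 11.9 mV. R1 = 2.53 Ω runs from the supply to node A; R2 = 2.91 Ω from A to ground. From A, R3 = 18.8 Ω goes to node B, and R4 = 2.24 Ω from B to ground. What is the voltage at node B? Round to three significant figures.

V_B ≈ 0.637 mV

The second stage (R3 + R4 = 21.04 Ω) loads node A in parallel with R2.
R2 ‖ (R3+R4) = 2.556 Ω.
So V_A = 11.9 × 0.5026 = 5.981 mV.
V_B = V_A × 0.1065 = 0.6368 mV.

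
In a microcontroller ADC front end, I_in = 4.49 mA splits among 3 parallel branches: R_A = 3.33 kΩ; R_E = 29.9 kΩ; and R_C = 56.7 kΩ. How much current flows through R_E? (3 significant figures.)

Total conductance ΣG = 1/3.33 + 1/29.9 + 1/56.7 = 0.3514 (units of 1/kΩ).
Current divider: I(R_E) = I_in · G_k/ΣG = 4.49 × (0.03344/0.3514) = 4.49 × 0.09518 = 0.4274 mA.

I ≈ 0.427 mA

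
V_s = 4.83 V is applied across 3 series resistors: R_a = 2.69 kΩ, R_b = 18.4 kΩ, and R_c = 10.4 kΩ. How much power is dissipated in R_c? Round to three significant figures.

The common current is I = 4.83/31.49 = 0.1534 mA.
P = I²R = 0.02353 × 10.4 = 0.2447 mW.

P ≈ 0.245 mW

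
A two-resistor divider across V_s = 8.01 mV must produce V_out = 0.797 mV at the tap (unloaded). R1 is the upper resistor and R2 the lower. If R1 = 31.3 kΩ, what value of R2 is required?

R2 ≈ 3.46 kΩ

Required fraction k = V_out/V_s = 0.09950.
R2 = R1 · 0.09950/(1 − 0.09950) = 3.458 kΩ.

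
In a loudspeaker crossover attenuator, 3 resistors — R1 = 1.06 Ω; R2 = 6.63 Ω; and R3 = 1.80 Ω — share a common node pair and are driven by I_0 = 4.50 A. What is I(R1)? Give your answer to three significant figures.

ΣG = 1/1.06 + 1/6.63 + 1/1.80 = 1.650.
R1 takes the fraction G_k/ΣG = 0.9434/1.650 = 0.5718, so I = 4.50 × 0.5718 = 2.573 A.

I ≈ 2.57 A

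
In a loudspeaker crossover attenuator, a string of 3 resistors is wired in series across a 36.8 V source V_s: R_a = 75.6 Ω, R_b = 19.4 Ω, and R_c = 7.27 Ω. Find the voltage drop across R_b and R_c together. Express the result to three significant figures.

V ≈ 9.60 V

Total series resistance ΣR = 75.6 + 19.4 + 7.27 = 102.3 Ω.
R_{R_b..R_c} = 19.4 + 7.27 = 26.67 Ω.
By the voltage-divider rule, V = 36.8 × 26.67/102.3 = 9.597 V.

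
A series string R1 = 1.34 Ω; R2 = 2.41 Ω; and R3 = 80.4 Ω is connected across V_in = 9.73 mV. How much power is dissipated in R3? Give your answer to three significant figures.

ΣR = 84.15 Ω → I = 9.73/84.15 = 0.1156 mA.
V(R3) = I·R = 9.296 mV; P = V·I = 9.296 × 0.1156 = 1.075 µW.

P ≈ 1.07 µW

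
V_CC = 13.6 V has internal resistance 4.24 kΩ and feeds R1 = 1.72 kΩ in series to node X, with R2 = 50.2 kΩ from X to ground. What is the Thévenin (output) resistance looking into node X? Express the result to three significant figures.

R1' = 4.24 + 1.72 = 5.960 kΩ (source resistance + R1).
Looking into X with the source shorted: R_th = R1'·R2/(R1'+R2) = 5.960 × 50.2/56.16 = 5.327 kΩ.

R_th ≈ 5.33 kΩ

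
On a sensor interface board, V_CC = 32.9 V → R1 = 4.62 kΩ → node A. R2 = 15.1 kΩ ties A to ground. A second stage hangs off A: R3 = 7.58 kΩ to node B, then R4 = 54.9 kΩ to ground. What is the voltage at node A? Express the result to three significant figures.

The second stage (R3 + R4 = 62.48 kΩ) loads node A in parallel with R2.
Effective lower resistance at A: R2 ‖ 62.48 = 12.16 kΩ.
So V_A = 32.9 × 0.7247 = 23.84 V.

V_A ≈ 23.8 V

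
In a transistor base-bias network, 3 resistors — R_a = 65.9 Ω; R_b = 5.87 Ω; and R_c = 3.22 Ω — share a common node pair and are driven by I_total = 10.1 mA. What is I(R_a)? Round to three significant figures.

ΣG = 1/65.9 + 1/5.87 + 1/3.22 = 0.4961.
Current divider: I(R_a) = I_total · G_k/ΣG = 10.1 × (0.01517/0.4961) = 10.1 × 0.03059 = 0.3089 mA.

I ≈ 0.309 mA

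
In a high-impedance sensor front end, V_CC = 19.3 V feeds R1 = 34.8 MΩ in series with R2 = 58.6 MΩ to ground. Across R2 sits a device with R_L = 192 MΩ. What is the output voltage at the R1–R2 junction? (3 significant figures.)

First combine the lower leg with the load: R2 ‖ R_L = 44.90 MΩ.
Now apply the divider: V_out = 19.3 × 0.5633 = 10.87 V.

V_out ≈ 10.9 V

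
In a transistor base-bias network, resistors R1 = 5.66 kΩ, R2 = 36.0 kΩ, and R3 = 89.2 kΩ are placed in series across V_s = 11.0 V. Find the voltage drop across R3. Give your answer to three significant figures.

V ≈ 7.50 V

Series total: ΣR = 5.66 + 36.0 + 89.2 = 130.9 kΩ.
V = V_s · R/ΣR = 11.0 × 0.6816 = 7.498 V.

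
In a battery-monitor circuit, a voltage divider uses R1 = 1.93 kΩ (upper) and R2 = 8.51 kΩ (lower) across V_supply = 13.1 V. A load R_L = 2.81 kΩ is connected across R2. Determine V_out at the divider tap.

V_out ≈ 6.85 V

R2 ‖ R_L = (8.51 × 2.81)/(8.51 + 2.81) = 2.112 kΩ.
Voltage divider with the loaded lower leg: V_out = 13.1 × 2.112/(1.93 + 2.112) = 13.1 × 0.5226 = 6.846 V.
(Unloaded it would be 10.7 V; the load pulls it down.)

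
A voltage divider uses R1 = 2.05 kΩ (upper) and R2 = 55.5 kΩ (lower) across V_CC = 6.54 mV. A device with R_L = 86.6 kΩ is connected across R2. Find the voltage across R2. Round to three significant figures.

First combine the lower leg with the load: R2 ‖ R_L = 33.82 kΩ.
Then V_out = V_CC · R2'/(R1 + R2') = 6.54 × 33.82/35.87 = 6.166 mV.
(Unloaded it would be 6.31 mV; the load pulls it down.)

V_out ≈ 6.17 mV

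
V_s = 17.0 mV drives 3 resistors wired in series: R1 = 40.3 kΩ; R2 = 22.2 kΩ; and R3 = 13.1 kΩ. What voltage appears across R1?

ΣR = 40.3 + 22.2 + 13.1 = 75.60 kΩ.
V = V_s · R/ΣR = 17.0 × 0.5331 = 9.062 mV.

V ≈ 9.06 mV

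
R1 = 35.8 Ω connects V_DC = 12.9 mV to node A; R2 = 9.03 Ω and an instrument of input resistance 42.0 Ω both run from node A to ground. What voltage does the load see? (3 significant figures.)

V_out ≈ 2.22 mV

First combine the lower leg with the load: R2 ‖ R_L = 7.432 Ω.
Then V_out = V_DC · R2'/(R1 + R2') = 12.9 × 7.432/43.23 = 2.218 mV.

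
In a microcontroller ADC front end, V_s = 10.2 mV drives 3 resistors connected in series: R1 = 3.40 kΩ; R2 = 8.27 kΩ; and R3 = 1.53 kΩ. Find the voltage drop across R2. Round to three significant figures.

V ≈ 6.39 mV

ΣR = 3.40 + 8.27 + 1.53 = 13.20 kΩ.
Voltage divider: V = V_s · (8.270 / 13.20) = 10.2 × 0.6265 = 6.390 mV.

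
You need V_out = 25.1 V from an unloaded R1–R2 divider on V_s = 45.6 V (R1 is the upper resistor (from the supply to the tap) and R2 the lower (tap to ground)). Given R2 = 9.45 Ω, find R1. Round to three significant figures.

The divider ratio is R2/(R1+R2) = 25.1/45.6 = 0.5504.
Rearranging, R1 = R2·(1−k)/k = 9.45 × 0.8167 = 7.718 Ω.

R1 ≈ 7.72 Ω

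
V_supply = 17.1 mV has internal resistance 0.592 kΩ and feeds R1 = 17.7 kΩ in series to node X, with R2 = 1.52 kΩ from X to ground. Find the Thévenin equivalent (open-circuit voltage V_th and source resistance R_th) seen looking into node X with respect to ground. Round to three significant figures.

V_th ≈ 1.31 mV, R_th ≈ 1.40 kΩ

R1' = 0.592 + 17.7 = 18.29 kΩ (source resistance + R1).
V_th is the unloaded tap voltage: V_supply · R2/(R1'+R2) = 17.1 × 0.07672 = 1.312 mV.
Looking into X with the source shorted: R_th = R1'·R2/(R1'+R2) = 18.29 × 1.52/19.81 = 1.403 kΩ.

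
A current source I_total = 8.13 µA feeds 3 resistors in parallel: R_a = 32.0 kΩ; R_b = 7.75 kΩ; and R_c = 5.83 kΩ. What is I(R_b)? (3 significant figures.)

Conductances: ΣG = 1/32.0 + 1/7.75 + 1/5.83 = 0.3318 (1/kΩ).
By the current-divider rule, I = I_total · G_k/ΣG = 8.13 × 0.3889 = 3.162 µA.

I ≈ 3.16 µA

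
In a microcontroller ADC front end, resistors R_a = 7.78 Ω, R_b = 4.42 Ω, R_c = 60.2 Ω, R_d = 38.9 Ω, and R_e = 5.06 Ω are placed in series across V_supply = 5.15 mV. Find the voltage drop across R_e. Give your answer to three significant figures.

V ≈ 0.224 mV

ΣR = 7.78 + 4.42 + 60.2 + 38.9 + 5.06 = 116.4 Ω.
Voltage divider: V = V_supply · (5.060 / 116.4) = 5.15 × 0.04349 = 0.2240 mV.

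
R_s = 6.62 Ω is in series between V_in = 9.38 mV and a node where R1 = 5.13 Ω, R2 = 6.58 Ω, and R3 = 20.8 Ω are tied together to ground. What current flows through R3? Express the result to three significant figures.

Combine the parallel branches: R_p = (1/5.13 + 1/6.58 + 1/20.8)⁻¹ = 2.532 Ω.
V_A by voltage divider: V_A = 9.38 × 2.532/(6.62 + 2.532) = 2.595 mV.
I(R3) = V_A / R3 = 2.595/20.8 = 0.1248 mA.

I ≈ 0.125 mA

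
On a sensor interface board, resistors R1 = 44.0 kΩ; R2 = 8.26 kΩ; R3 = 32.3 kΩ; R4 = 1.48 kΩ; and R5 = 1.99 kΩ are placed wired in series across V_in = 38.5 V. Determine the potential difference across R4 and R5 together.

V ≈ 1.52 V

ΣR = 44.0 + 8.26 + 32.3 + 1.48 + 1.99 = 88.03 kΩ.
R_{R4..R5} = 1.48 + 1.99 = 3.470 kΩ.
Voltage divider: V = V_in · (3.470 / 88.03) = 38.5 × 0.03942 = 1.518 V.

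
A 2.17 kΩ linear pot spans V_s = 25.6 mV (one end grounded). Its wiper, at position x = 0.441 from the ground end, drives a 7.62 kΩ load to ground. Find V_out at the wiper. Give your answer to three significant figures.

The pot divides into 1.213 kΩ above the wiper and 0.9570 kΩ below.
Lower segment in parallel with the load: 0.9570 ‖ 7.62 = 0.8502 kΩ.
Loaded-divider output: V_out = 25.6 × 0.4121 = 10.55 mV.
(Unloaded: V_out = x·V_s = 11.3 mV.)

V_out ≈ 10.5 mV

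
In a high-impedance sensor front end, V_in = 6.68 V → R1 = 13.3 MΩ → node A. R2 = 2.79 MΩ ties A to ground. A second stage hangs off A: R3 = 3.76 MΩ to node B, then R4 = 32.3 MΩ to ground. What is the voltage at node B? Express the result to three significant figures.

V_B ≈ 0.975 V

Looking into the second stage from A: R3 + R4 = 36.06 MΩ appears in parallel with R2.
R2 ‖ (R3+R4) = 2.590 MΩ.
V_A = 6.68 × 2.590/(13.3 + 2.590) = 1.089 V.
Then the unloaded second divider: V_B = V_A × R4/(R3+R4) = 1.089 × 0.8957 = 0.9752 V.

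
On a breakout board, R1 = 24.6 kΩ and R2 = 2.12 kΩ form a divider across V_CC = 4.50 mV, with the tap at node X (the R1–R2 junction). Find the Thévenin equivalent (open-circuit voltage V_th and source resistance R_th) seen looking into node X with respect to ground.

V_th ≈ 0.357 mV, R_th ≈ 1.95 kΩ

With X open, the divider is unloaded: V_th = 4.50 × 2.12/26.72 = 0.3570 mV.
Looking into X with the source shorted: R_th = R1·R2/(R1+R2) = 24.60 × 2.12/26.72 = 1.952 kΩ.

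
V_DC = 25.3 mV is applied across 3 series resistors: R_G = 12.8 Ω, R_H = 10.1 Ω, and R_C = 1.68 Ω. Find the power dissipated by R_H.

The common current is I = 25.3/24.58 = 1.029 mA.
P = I²R = 1.059 × 10.1 = 10.70 µW.

P ≈ 10.7 µW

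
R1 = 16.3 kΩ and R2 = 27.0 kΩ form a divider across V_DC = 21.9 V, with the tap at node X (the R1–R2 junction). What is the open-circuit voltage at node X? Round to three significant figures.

V_th ≈ 13.7 V

V_th is the unloaded tap voltage: V_DC · R2/(R1+R2) = 21.9 × 0.6236 = 13.66 V.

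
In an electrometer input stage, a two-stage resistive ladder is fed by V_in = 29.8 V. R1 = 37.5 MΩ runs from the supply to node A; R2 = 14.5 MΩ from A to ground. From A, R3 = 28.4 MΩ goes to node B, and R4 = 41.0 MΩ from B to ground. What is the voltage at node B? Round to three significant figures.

The second stage (R3 + R4 = 69.40 MΩ) loads node A in parallel with R2.
R2 ‖ (R3+R4) = 11.99 MΩ.
So V_A = 29.8 × 0.2423 = 7.222 V.
Stage 2 is unloaded, so V_B = V_A · R4/(R3+R4) = 7.222 × 41.0/69.40 = 4.266 V.

V_B ≈ 4.27 V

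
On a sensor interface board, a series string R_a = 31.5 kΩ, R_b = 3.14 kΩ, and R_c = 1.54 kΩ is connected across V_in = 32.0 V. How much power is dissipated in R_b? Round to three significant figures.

P ≈ 2.46 mW

Series current I = V_in/ΣR = 32.0/36.18 = 0.8845 mA.
P(R_b) = I²·R_b = (0.8845)² × 3.14 = 2.456 mW.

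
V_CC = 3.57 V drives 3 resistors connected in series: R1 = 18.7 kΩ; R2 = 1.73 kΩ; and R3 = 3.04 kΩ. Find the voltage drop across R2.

Series total: ΣR = 18.7 + 1.73 + 3.04 = 23.47 kΩ.
V = V_CC · R/ΣR = 3.57 × 0.07371 = 0.2631 V.

V ≈ 0.263 V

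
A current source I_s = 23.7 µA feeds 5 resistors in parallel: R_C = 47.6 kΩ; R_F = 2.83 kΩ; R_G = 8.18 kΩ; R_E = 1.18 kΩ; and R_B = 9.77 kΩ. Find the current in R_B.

I ≈ 1.68 µA

Conductances: ΣG = 1/47.6 + 1/2.83 + 1/8.18 + 1/1.18 + 1/9.77 = 1.446 (1/kΩ).
R_B takes the fraction G_k/ΣG = 0.1024/1.446 = 0.07076, so I = 23.7 × 0.07076 = 1.677 µA.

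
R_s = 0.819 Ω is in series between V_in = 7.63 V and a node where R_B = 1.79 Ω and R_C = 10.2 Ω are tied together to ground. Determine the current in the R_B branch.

I ≈ 2.77 A

Equivalent of the parallel group: R_p = 1.523 Ω.
V_A = 7.63 × 1.523/2.342 = 4.962 V.
I(R_B) = V_A / R_B = 4.962/1.79 = 2.772 A.
(Check via current divider: I_total = 3.258 A; share G_k/ΣG = 0.8507 → same result.)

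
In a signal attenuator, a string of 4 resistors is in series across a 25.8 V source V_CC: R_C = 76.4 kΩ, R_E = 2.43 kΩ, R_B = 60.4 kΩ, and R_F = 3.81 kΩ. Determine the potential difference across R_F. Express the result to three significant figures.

ΣR = 76.4 + 2.43 + 60.4 + 3.81 = 143.0 kΩ.
Voltage divider: V = V_CC · (3.810 / 143.0) = 25.8 × 0.02664 = 0.6872 V.

V ≈ 0.687 V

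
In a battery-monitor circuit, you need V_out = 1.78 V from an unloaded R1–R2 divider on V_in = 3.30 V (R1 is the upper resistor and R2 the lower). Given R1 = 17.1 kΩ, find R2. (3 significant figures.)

R2 ≈ 20.0 kΩ

The divider ratio is R2/(R1+R2) = 1.78/3.30 = 0.5394.
Rearranging, R2 = R1·k/(1−k) = 17.1 × 1.171 = 20.03 kΩ.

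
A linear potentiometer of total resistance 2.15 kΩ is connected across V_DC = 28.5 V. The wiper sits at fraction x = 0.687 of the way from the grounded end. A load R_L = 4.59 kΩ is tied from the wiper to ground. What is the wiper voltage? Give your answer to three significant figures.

The pot divides into 0.6729 kΩ above the wiper and 1.477 kΩ below.
R_L loads the lower segment: effective lower R = 1.117 kΩ.
V_out = 28.5 × 1.117/(0.6729 + 1.117) = 17.79 V.

V_out ≈ 17.8 V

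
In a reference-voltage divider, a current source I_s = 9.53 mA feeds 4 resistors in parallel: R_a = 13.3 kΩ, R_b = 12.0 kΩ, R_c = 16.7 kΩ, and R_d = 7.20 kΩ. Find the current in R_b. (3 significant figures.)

I ≈ 2.22 mA

Conductances: ΣG = 1/13.3 + 1/12.0 + 1/16.7 + 1/7.20 = 0.3573 (1/kΩ).
R_b takes the fraction G_k/ΣG = 0.08333/0.3573 = 0.2332, so I = 9.53 × 0.2332 = 2.223 mA.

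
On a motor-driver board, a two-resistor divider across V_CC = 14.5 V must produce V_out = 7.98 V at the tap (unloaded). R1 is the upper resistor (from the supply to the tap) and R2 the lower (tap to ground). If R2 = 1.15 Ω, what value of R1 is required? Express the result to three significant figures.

The divider ratio is R2/(R1+R2) = 7.98/14.5 = 0.5503.
So R1 = R2 · (V_CC/V_out − 1) = 1.15 × (14.5/7.98 − 1) = 1.15 × 0.8170 = 0.9396 Ω.

R1 ≈ 0.940 Ω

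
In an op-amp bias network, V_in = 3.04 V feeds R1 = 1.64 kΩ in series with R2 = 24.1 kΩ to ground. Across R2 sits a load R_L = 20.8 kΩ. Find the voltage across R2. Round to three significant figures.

First combine the lower leg with the load: R2 ‖ R_L = 11.16 kΩ.
Voltage divider with the loaded lower leg: V_out = 3.04 × 11.16/(1.64 + 11.16) = 3.04 × 0.8719 = 2.651 V.

V_out ≈ 2.65 V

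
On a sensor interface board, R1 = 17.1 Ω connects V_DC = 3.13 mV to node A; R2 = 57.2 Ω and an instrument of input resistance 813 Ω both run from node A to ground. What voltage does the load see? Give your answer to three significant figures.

First combine the lower leg with the load: R2 ‖ R_L = 53.44 Ω.
Then V_out = V_DC · R2'/(R1 + R2') = 3.13 × 53.44/70.54 = 2.371 mV.

V_out ≈ 2.37 mV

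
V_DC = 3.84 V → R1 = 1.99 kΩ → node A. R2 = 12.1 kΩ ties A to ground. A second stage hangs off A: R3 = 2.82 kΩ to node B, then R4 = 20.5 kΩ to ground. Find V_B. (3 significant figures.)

V_B ≈ 2.70 V

Looking into the second stage from A: R3 + R4 = 23.32 kΩ appears in parallel with R2.
R2 ‖ (R3+R4) = 7.966 kΩ.
First divider: V_A = V_DC · 7.966/(1.99 + 7.966) = 3.072 V.
Then the unloaded second divider: V_B = V_A × R4/(R3+R4) = 3.072 × 0.8791 = 2.701 V.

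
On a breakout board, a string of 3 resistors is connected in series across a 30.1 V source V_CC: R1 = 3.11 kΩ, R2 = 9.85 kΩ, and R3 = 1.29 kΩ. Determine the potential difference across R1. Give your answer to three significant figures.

ΣR = 3.11 + 9.85 + 1.29 = 14.25 kΩ.
Voltage divider: V = V_CC · (3.110 / 14.25) = 30.1 × 0.2182 = 6.569 V.

V ≈ 6.57 V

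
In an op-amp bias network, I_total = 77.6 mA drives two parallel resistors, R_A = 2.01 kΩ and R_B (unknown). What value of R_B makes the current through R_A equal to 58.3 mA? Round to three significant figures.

In a two-way split, I_A/I_total = R_B/(R_A + R_B).
58.3/77.6 = R_B/(R_A + R_B) → R_B = R_A · (0.7513)/(1 − 0.7513) = 2.01 × 3.021 = 6.072 kΩ.

R_B ≈ 6.07 kΩ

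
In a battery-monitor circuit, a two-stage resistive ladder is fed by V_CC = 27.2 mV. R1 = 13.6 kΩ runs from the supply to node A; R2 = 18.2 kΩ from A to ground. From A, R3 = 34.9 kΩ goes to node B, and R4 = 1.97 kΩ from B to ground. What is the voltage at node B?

The second stage (R3 + R4 = 36.87 kΩ) loads node A in parallel with R2.
Effective lower resistance at A: R2 ‖ 36.87 = 12.19 kΩ.
First divider: V_A = V_CC · 12.19/(13.6 + 12.19) = 12.85 mV.
Stage 2 is unloaded, so V_B = V_A · R4/(R3+R4) = 12.85 × 1.97/36.87 = 0.6868 mV.

V_B ≈ 0.687 mV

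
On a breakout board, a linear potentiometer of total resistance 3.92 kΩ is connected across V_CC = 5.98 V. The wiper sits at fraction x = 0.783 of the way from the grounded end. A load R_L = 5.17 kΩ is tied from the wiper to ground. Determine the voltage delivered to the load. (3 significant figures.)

V_out ≈ 4.15 V

Split the track: R_lower = x·R_p = 3.069 kΩ, R_upper = (1−x)·R_p = 0.8506 kΩ.
R_L loads the lower segment: effective lower R = 1.926 kΩ.
Loaded-divider output: V_out = 5.98 × 0.6936 = 4.148 V.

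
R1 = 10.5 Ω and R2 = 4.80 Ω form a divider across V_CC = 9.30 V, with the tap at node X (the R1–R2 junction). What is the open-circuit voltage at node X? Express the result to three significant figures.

V_th ≈ 2.92 V

With X open, the divider is unloaded: V_th = 9.30 × 4.80/15.30 = 2.918 V.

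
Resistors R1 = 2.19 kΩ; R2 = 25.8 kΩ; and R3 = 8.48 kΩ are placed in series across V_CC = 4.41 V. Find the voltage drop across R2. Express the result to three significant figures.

V ≈ 3.12 V

ΣR = 2.19 + 25.8 + 8.48 = 36.47 kΩ.
V = V_CC · R/ΣR = 4.41 × 0.7074 = 3.120 V.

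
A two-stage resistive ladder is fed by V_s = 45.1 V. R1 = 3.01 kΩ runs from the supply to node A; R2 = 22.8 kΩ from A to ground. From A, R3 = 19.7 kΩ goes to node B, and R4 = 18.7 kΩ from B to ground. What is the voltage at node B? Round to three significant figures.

V_B ≈ 18.1 V

Node A sees R2 in parallel with the series input of stage 2, R3 + R4 = 38.40 kΩ.
R2 ‖ (R3+R4) = 14.31 kΩ.
V_A = 45.1 × 14.31/(3.01 + 14.31) = 37.26 V.
Stage 2 is unloaded, so V_B = V_A · R4/(R3+R4) = 37.26 × 18.7/38.40 = 18.14 V.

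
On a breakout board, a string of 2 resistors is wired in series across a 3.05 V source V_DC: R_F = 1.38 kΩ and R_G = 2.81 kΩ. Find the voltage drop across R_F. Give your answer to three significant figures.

V ≈ 1.00 V

ΣR = 1.38 + 2.81 = 4.190 kΩ.
By the voltage-divider rule, V = 3.05 × 1.380/4.190 = 1.005 V.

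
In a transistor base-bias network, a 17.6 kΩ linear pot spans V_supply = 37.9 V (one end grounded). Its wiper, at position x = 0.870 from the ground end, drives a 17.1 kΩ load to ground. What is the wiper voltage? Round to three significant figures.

V_out ≈ 29.5 V

The pot divides into 2.288 kΩ above the wiper and 15.31 kΩ below.
Lower segment in parallel with the load: 15.31 ‖ 17.1 = 8.078 kΩ.
Then V_out = V_supply · 8.078/(2.288 + 8.078) = 29.53 V.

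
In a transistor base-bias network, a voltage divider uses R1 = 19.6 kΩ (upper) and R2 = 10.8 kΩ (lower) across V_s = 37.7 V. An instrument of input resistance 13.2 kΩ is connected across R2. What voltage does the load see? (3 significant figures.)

V_out ≈ 8.77 V

The load sits in parallel with R2, giving an effective lower resistance R2' = R2·R_L/(R2+R_L) = 5.940 kΩ.
Now apply the divider: V_out = 37.7 × 0.2326 = 8.768 V.
(Unloaded it would be 13.4 V; the load pulls it down.)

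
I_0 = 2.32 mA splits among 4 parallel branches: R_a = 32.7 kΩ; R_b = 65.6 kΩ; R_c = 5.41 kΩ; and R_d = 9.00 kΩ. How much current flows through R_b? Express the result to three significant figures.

ΣG = 1/32.7 + 1/65.6 + 1/5.41 + 1/9.00 = 0.3418.
By the current-divider rule, I = I_0 · G_k/ΣG = 2.32 × 0.04460 = 0.1035 mA.

I ≈ 0.103 mA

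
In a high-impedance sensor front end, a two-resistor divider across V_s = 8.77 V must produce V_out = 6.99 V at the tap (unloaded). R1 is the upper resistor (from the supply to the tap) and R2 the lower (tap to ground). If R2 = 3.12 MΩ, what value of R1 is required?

R1 ≈ 0.795 MΩ

The divider ratio is R2/(R1+R2) = 6.99/8.77 = 0.7970.
So R1 = R2 · (V_s/V_out − 1) = 3.12 × (8.77/6.99 − 1) = 3.12 × 0.2546 = 0.7945 MΩ.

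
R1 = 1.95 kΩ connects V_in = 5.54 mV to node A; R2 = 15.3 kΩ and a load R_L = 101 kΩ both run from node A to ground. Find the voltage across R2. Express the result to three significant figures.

The load sits in parallel with R2, giving an effective lower resistance R2' = R2·R_L/(R2+R_L) = 13.29 kΩ.
Then V_out = V_in · R2'/(R1 + R2') = 5.54 × 13.29/15.24 = 4.831 mV.
(Unloaded it would be 4.91 mV; the load pulls it down.)

V_out ≈ 4.83 mV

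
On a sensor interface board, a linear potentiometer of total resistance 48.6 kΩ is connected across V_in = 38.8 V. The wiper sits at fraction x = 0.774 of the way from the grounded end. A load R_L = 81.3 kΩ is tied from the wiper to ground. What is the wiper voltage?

V_out ≈ 27.2 V

Split the track: R_lower = x·R_p = 37.62 kΩ, R_upper = (1−x)·R_p = 10.98 kΩ.
(x·R_p) ‖ R_L = 25.72 kΩ.
Loaded-divider output: V_out = 38.8 × 0.7007 = 27.19 V.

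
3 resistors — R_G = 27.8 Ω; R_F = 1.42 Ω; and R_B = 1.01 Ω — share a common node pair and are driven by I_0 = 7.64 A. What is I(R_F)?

Total conductance ΣG = 1/27.8 + 1/1.42 + 1/1.01 = 1.730 (units of 1/Ω).
Current divider: I(R_F) = I_0 · G_k/ΣG = 7.64 × (0.7042/1.730) = 7.64 × 0.4070 = 3.109 A.

I ≈ 3.11 A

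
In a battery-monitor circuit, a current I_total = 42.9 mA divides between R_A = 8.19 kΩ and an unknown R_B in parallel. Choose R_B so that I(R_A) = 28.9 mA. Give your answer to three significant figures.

In a two-way split, I_A/I_total = R_B/(R_A + R_B).
With f = 0.6737, R_B = R_A · f/(1−f) = 8.19 × 2.064 = 16.91 kΩ.

R_B ≈ 16.9 kΩ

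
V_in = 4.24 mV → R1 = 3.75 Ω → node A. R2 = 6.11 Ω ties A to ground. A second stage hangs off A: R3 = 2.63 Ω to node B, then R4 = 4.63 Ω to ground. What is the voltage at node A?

Node A sees R2 in parallel with the series input of stage 2, R3 + R4 = 7.260 Ω.
R2 ‖ (R3+R4) = 3.318 Ω.
So V_A = 4.24 × 0.4694 = 1.990 mV.

V_A ≈ 1.99 mV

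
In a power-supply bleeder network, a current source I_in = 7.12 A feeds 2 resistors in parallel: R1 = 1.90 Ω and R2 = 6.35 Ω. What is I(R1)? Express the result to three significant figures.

For two parallel branches, I_k = I_in · (other R)/(sum of R).
I(R1) = 7.12 × 6.35/(1.90 + 6.35) = 7.12 × 0.7697 = 5.480 A.

I ≈ 5.48 A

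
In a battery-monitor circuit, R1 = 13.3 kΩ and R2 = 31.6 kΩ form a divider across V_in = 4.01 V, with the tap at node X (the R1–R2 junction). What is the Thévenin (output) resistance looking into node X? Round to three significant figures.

With V_in suppressed (replaced by a short), R_th = R1 ‖ R2 = (13.30 × 31.6)/(13.30 + 31.6) = 9.360 kΩ.

R_th ≈ 9.36 kΩ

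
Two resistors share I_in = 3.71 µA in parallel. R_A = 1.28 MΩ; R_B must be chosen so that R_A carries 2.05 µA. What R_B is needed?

The fraction through R_A equals R_B/(R_A+R_B).
2.05/3.71 = R_B/(R_A + R_B) → R_B = R_A · (0.5526)/(1 − 0.5526) = 1.28 × 1.235 = 1.581 MΩ.

R_B ≈ 1.58 MΩ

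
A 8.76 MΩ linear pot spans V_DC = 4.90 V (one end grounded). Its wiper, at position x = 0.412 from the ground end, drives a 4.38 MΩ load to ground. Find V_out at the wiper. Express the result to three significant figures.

V_out ≈ 1.36 V

The pot divides into 5.151 MΩ above the wiper and 3.609 MΩ below.
(x·R_p) ‖ R_L = 1.979 MΩ.
Then V_out = V_DC · 1.979/(5.151 + 1.979) = 1.360 V.
(Unloaded: V_out = x·V_DC = 2.02 V.)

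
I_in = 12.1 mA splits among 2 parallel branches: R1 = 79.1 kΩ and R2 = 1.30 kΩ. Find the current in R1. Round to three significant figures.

With just two branches, the current splits inversely with resistance.
So I = 12.1 × 1.30/80.40 = 0.1956 mA.

I ≈ 0.196 mA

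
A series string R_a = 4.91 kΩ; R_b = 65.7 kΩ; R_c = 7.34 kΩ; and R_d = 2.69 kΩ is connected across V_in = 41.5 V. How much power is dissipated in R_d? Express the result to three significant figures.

P ≈ 0.712 mW

ΣR = 80.64 kΩ → I = 41.5/80.64 = 0.5146 mA.
P(R_d) = I²·R_d = (0.5146)² × 2.69 = 0.7124 mW.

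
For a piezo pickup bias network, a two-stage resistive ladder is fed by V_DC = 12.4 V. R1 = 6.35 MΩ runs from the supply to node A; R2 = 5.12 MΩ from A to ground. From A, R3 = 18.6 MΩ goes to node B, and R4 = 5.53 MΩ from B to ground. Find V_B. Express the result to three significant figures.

V_B ≈ 1.14 V

The second stage (R3 + R4 = 24.13 MΩ) loads node A in parallel with R2.
Effective lower resistance at A: R2 ‖ 24.13 = 4.224 MΩ.
V_A = 12.4 × 4.224/(6.35 + 4.224) = 4.953 V.
Then the unloaded second divider: V_B = V_A × R4/(R3+R4) = 4.953 × 0.2292 = 1.135 V.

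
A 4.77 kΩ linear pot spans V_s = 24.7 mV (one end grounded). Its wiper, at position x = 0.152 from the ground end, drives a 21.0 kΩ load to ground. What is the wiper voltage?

The pot divides into 4.045 kΩ above the wiper and 0.7250 kΩ below.
R_L loads the lower segment: effective lower R = 0.7008 kΩ.
Loaded-divider output: V_out = 24.7 × 0.1477 = 3.648 mV.

V_out ≈ 3.65 mV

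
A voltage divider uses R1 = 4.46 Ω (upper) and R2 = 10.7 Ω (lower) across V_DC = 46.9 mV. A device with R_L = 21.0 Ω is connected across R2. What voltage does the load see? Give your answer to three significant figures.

V_out ≈ 28.8 mV

The load sits in parallel with R2, giving an effective lower resistance R2' = R2·R_L/(R2+R_L) = 7.088 Ω.
Now apply the divider: V_out = 46.9 × 0.6138 = 28.79 mV.
(Unloaded it would be 33.1 mV; the load pulls it down.)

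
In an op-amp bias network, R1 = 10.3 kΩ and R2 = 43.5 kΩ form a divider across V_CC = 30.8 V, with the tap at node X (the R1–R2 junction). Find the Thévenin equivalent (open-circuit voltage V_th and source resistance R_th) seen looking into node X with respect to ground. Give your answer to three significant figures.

V_th ≈ 24.9 V, R_th ≈ 8.33 kΩ

With X open, the divider is unloaded: V_th = 30.8 × 43.5/53.80 = 24.90 V.
Zeroing V_CC shorts the top of R1 to ground, so R_th = R1 ‖ R2 = 8.328 kΩ.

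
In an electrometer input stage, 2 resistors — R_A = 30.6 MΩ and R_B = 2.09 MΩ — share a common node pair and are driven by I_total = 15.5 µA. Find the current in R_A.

I ≈ 0.991 µA

With just two branches, the current splits inversely with resistance.
I(R_A) = 15.5 × 2.09/(30.6 + 2.09) = 15.5 × 0.06393 = 0.9910 µA.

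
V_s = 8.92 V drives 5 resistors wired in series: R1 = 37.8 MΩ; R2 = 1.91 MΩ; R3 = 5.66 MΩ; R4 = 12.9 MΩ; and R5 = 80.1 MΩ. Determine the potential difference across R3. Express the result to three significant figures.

Total series resistance ΣR = 37.8 + 1.91 + 5.66 + 12.9 + 80.1 = 138.4 MΩ.
V = V_s · R/ΣR = 8.92 × 0.04090 = 0.3649 V.

V ≈ 0.365 V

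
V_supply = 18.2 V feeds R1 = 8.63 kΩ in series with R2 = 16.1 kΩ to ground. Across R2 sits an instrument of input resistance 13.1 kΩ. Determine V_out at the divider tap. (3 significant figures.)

R2 ‖ R_L = (16.1 × 13.1)/(16.1 + 13.1) = 7.223 kΩ.
Voltage divider with the loaded lower leg: V_out = 18.2 × 7.223/(8.63 + 7.223) = 18.2 × 0.4556 = 8.292 V.

V_out ≈ 8.29 V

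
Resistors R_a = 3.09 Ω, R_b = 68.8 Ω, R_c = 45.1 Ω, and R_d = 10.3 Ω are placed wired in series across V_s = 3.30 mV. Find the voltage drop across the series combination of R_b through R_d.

ΣR = 3.09 + 68.8 + 45.1 + 10.3 = 127.3 Ω.
R_{R_b..R_d} = 68.8 + 45.1 + 10.3 = 124.2 Ω.
V = V_s · R/ΣR = 3.30 × 0.9757 = 3.220 mV.

V ≈ 3.22 mV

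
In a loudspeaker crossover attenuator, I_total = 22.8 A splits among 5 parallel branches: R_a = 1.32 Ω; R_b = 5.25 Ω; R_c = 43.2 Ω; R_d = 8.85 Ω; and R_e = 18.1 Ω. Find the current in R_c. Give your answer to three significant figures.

I ≈ 0.463 A

Total conductance ΣG = 1/1.32 + 1/5.25 + 1/43.2 + 1/8.85 + 1/18.1 = 1.139 (units of 1/Ω).
R_c takes the fraction G_k/ΣG = 0.02315/1.139 = 0.02032, so I = 22.8 × 0.02032 = 0.4632 A.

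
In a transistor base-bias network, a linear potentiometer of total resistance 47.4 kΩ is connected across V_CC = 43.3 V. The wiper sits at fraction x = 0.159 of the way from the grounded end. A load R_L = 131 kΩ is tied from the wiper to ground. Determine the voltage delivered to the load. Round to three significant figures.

V_out ≈ 6.57 V

Lower segment x·R_p = 7.537 kΩ; upper segment (1−x)·R_p = 39.86 kΩ.
(x·R_p) ‖ R_L = 7.127 kΩ.
Then V_out = V_CC · 7.127/(39.86 + 7.127) = 6.567 V.
(Unloaded: V_out = x·V_CC = 6.88 V.)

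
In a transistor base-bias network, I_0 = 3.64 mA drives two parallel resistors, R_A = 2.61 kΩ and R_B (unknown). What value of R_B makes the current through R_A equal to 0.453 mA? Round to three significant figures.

The fraction through R_A equals R_B/(R_A+R_B).
0.453/3.64 = R_B/(R_A + R_B) → R_B = R_A · (0.1245)/(1 − 0.1245) = 2.61 × 0.1421 = 0.3710 kΩ.

R_B ≈ 0.371 kΩ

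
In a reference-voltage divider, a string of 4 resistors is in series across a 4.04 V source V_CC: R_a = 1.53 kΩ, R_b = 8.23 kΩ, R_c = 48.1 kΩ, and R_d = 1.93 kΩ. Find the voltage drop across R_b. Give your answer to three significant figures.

V ≈ 0.556 V

Series total: ΣR = 1.53 + 8.23 + 48.1 + 1.93 = 59.79 kΩ.
Voltage divider: V = V_CC · (8.230 / 59.79) = 4.04 × 0.1376 = 0.5561 V.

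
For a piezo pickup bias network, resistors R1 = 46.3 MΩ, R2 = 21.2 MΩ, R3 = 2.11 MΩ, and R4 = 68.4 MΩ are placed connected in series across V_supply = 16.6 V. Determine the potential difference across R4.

V ≈ 8.23 V

Total series resistance ΣR = 46.3 + 21.2 + 2.11 + 68.4 = 138.0 MΩ.
V = V_supply · R/ΣR = 16.6 × 0.4956 = 8.227 V.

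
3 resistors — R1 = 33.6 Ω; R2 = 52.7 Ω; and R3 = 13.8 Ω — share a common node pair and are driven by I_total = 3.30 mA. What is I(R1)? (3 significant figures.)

ΣG = 1/33.6 + 1/52.7 + 1/13.8 = 0.1212.
Current divider: I(R1) = I_total · G_k/ΣG = 3.30 × (0.02976/0.1212) = 3.30 × 0.2456 = 0.8103 mA.

I ≈ 0.810 mA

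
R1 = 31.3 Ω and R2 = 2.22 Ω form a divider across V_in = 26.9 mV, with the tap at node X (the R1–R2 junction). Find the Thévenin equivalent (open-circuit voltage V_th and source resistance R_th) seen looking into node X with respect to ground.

V_th is the unloaded tap voltage: V_in · R2/(R1+R2) = 26.9 × 0.06623 = 1.782 mV.
With V_in suppressed (replaced by a short), R_th = R1 ‖ R2 = (31.30 × 2.22)/(31.30 + 2.22) = 2.073 Ω.

V_th ≈ 1.78 mV, R_th ≈ 2.07 Ω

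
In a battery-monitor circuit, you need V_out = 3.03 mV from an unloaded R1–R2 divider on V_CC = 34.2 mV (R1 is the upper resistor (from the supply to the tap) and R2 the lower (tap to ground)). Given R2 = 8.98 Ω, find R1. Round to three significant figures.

R1 ≈ 92.4 Ω

Required fraction k = V_out/V_CC = 0.08860.
So R1 = R2 · (V_CC/V_out − 1) = 8.98 × (34.2/3.03 − 1) = 8.98 × 10.29 = 92.38 Ω.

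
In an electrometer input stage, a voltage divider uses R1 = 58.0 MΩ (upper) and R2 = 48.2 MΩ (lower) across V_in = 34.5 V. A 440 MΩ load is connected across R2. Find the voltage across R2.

First combine the lower leg with the load: R2 ‖ R_L = 43.44 MΩ.
Voltage divider with the loaded lower leg: V_out = 34.5 × 43.44/(58.0 + 43.44) = 34.5 × 0.4282 = 14.77 V.

V_out ≈ 14.8 V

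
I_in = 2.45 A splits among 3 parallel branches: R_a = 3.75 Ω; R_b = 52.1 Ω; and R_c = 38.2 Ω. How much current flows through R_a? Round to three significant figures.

Conductances: ΣG = 1/3.75 + 1/52.1 + 1/38.2 = 0.3120 (1/Ω).
R_a takes the fraction G_k/ΣG = 0.2667/0.3120 = 0.8546, so I = 2.45 × 0.8546 = 2.094 A.

I ≈ 2.09 A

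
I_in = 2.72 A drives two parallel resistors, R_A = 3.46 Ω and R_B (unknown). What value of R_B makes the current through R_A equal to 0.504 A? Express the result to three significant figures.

R_B ≈ 0.787 Ω

Two-branch current divider: I_A = I_in · R_B/(R_A + R_B).
With f = 0.1853, R_B = R_A · f/(1−f) = 3.46 × 0.2274 = 0.7869 Ω.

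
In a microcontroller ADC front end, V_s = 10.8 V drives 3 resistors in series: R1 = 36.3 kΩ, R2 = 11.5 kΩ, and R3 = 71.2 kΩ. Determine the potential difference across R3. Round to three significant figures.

V ≈ 6.46 V

ΣR = 36.3 + 11.5 + 71.2 = 119.0 kΩ.
By the voltage-divider rule, V = 10.8 × 71.20/119.0 = 6.462 V.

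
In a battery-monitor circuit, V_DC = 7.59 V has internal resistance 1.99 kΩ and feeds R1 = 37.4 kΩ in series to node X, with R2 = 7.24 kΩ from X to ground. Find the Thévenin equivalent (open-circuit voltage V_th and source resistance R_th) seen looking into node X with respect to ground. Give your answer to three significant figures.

V_th ≈ 1.18 V, R_th ≈ 6.12 kΩ

R1' = 1.99 + 37.4 = 39.39 kΩ (source resistance + R1).
With X open, the divider is unloaded: V_th = 7.59 × 7.24/46.63 = 1.178 V.
Zeroing V_DC shorts the top of R1' to ground, so R_th = R1' ‖ R2 = 6.116 kΩ.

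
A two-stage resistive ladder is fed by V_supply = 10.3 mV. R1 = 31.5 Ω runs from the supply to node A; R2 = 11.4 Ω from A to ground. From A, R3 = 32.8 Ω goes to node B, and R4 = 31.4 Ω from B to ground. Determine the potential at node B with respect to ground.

V_B ≈ 1.18 mV

The second stage (R3 + R4 = 64.20 Ω) loads node A in parallel with R2.
R2 ‖ (R3+R4) = 9.681 Ω.
First divider: V_A = V_supply · 9.681/(31.5 + 9.681) = 2.421 mV.
Stage 2 is unloaded, so V_B = V_A · R4/(R3+R4) = 2.421 × 31.4/64.20 = 1.184 mV.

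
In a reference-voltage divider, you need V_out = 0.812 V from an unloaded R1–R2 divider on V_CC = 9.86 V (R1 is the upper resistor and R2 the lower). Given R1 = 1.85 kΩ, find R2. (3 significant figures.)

The divider ratio is R2/(R1+R2) = 0.812/9.86 = 0.08235.
Rearranging, R2 = R1·k/(1−k) = 1.85 × 0.08974 = 0.1660 kΩ.

R2 ≈ 0.166 kΩ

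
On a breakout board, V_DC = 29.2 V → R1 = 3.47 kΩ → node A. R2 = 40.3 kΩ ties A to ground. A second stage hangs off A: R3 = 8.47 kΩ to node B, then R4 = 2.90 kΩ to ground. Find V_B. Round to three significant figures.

Looking into the second stage from A: R3 + R4 = 11.37 kΩ appears in parallel with R2.
Effective lower resistance at A: R2 ‖ 11.37 = 8.868 kΩ.
So V_A = 29.2 × 0.7188 = 20.99 V.
Stage 2 is unloaded, so V_B = V_A · R4/(R3+R4) = 20.99 × 2.90/11.37 = 5.353 V.

V_B ≈ 5.35 V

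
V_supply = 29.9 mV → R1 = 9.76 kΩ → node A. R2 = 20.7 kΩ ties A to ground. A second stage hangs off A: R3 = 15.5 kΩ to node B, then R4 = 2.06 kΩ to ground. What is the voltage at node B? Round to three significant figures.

Node A sees R2 in parallel with the series input of stage 2, R3 + R4 = 17.56 kΩ.
Effective lower resistance at A: R2 ‖ 17.56 = 9.501 kΩ.
First divider: V_A = V_supply · 9.501/(9.76 + 9.501) = 14.75 mV.
V_B = V_A × 0.1173 = 1.730 mV.

V_B ≈ 1.73 mV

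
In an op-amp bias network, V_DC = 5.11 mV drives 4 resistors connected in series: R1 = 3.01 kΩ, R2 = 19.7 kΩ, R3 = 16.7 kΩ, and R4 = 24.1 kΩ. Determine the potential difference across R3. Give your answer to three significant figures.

V ≈ 1.34 mV

ΣR = 3.01 + 19.7 + 16.7 + 24.1 = 63.51 kΩ.
V = V_DC · R/ΣR = 5.11 × 0.2630 = 1.344 mV.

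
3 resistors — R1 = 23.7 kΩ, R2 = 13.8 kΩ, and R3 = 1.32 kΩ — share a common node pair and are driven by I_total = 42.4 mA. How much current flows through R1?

Conductances: ΣG = 1/23.7 + 1/13.8 + 1/1.32 = 0.8722 (1/kΩ).
By the current-divider rule, I = I_total · G_k/ΣG = 42.4 × 0.04837 = 2.051 mA.

I ≈ 2.05 mA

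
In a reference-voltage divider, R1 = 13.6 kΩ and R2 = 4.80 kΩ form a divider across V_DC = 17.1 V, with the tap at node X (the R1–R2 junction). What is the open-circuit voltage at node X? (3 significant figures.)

V_th ≈ 4.46 V

Open-circuit (no load on X): V_th = V_DC · R2/(R1 + R2) = 17.1 × 4.80/(13.60 + 4.80) = 4.461 V.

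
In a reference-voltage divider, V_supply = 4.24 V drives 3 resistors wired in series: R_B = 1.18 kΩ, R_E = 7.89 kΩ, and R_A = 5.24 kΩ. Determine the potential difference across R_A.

V ≈ 1.55 V

Total series resistance ΣR = 1.18 + 7.89 + 5.24 = 14.31 kΩ.
Voltage divider: V = V_supply · (5.240 / 14.31) = 4.24 × 0.3662 = 1.553 V.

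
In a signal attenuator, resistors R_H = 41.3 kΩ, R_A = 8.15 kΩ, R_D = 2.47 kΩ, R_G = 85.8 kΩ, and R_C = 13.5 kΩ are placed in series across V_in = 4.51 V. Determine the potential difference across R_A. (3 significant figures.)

V ≈ 0.243 V

Series total: ΣR = 41.3 + 8.15 + 2.47 + 85.8 + 13.5 = 151.2 kΩ.
V = V_in · R/ΣR = 4.51 × 0.05389 = 0.2431 V.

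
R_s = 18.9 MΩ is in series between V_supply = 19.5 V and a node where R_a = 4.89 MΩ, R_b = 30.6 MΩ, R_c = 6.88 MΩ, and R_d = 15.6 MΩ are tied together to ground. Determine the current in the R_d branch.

Parallel bank: R_p = 1/(1/4.89 + 1/30.6 + 1/6.88 + 1/15.6) = 2.239 MΩ.
Node voltage V_A = V_supply · R_p/(R_s + R_p) = 19.5 × 0.1059 = 2.065 V.
Branch current I = V_A/R_d = 2.065/15.6 = 0.1324 µA.

I ≈ 0.132 µA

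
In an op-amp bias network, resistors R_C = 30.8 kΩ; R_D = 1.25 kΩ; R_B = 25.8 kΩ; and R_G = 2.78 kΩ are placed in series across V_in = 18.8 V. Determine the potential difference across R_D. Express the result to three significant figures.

ΣR = 30.8 + 1.25 + 25.8 + 2.78 = 60.63 kΩ.
By the voltage-divider rule, V = 18.8 × 1.250/60.63 = 0.3876 V.

V ≈ 0.388 V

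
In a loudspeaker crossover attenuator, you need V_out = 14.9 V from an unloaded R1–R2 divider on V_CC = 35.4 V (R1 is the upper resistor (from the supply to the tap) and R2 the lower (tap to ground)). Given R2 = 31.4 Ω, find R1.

Required fraction k = V_out/V_CC = 0.4209.
R1 = R2·(1/k − 1) = 31.4 × 1.376 = 43.20 Ω.

R1 ≈ 43.2 Ω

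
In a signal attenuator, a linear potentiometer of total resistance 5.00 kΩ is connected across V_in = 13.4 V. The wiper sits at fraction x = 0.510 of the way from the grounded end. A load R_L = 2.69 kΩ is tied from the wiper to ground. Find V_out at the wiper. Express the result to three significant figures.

Lower segment x·R_p = 2.550 kΩ; upper segment (1−x)·R_p = 2.450 kΩ.
Lower segment in parallel with the load: 2.550 ‖ 2.69 = 1.309 kΩ.
V_out = 13.4 × 1.309/(2.450 + 1.309) = 4.666 V.
(Unloaded: V_out = x·V_in = 6.83 V.)

V_out ≈ 4.67 V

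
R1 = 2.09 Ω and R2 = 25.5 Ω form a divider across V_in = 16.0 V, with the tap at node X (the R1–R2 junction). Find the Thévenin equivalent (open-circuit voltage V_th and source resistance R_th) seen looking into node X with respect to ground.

V_th is the unloaded tap voltage: V_in · R2/(R1+R2) = 16.0 × 0.9242 = 14.79 V.
Zeroing V_in shorts the top of R1 to ground, so R_th = R1 ‖ R2 = 1.932 Ω.

V_th ≈ 14.8 V, R_th ≈ 1.93 Ω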